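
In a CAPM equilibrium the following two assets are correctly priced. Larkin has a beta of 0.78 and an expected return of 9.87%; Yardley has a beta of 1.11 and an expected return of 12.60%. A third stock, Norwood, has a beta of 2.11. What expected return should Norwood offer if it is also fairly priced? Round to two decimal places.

MRP (SML slope) = (12.60% − 9.87%) / (1.11 − 0.78) = 2.73% / 0.33 = 8.2727%
R_f (intercept) = 9.87% − 0.78 × 8.2727% = 3.4173%
E(R_Norwood) = R_f + β × MRP = 3.4173% + 2.11 × 8.2727% = 20.87%

20.87%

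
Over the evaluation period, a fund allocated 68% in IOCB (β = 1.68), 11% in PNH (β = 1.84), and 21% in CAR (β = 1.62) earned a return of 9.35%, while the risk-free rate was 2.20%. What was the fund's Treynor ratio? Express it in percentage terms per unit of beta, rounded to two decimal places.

β_P = 0.68×1.68 + 0.11×1.84 + 0.21×1.62 = 1.6850
Treynor = (R_P − R_f) / β_P = (9.35% − 2.20%) / 1.6850 = 7.15% / 1.6850 = 4.24%

4.24%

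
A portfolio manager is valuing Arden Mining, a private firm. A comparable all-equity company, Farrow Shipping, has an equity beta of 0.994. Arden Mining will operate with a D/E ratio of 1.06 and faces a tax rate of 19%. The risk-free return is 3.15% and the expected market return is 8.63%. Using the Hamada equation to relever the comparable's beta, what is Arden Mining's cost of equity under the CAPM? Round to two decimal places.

β_L = β_U × [1 + (1 − t)(D/E)] = 0.994 × [1 + (1 − 0.19) × 1.06]
    = 0.994 × [1 + 0.81 × 1.06] = 0.994 × 1.8586 = 1.8474
MRP = 8.63% − 3.15% = 5.48%
E(R) = R_f + β_L × MRP = 3.15% + 1.8474 × 5.48% = 13.27%

13.27%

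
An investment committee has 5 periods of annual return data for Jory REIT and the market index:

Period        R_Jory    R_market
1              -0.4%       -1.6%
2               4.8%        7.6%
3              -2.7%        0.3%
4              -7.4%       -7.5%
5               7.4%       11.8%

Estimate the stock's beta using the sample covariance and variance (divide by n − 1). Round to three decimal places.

Mean R_i = (-0.4 + 4.8 − 2.7 − 7.4 + 7.4) / 5 = 0.3400%
Mean R_m = (-1.6 + 7.6 + 0.3 − 7.5 + 11.8) / 5 = 2.1200%
Σ(R_i − R̄_i)(R_m − R̄_m) = 175.5260  ⇒  Cov = 175.5260 / 4 = 43.8815
Σ(R_m − R̄_m)² = 233.4280  ⇒  Var(R_m) = 233.4280 / 4 = 58.3570
β = Cov / Var(R_m) = 43.8815 / 58.3570 = 0.7519

0.752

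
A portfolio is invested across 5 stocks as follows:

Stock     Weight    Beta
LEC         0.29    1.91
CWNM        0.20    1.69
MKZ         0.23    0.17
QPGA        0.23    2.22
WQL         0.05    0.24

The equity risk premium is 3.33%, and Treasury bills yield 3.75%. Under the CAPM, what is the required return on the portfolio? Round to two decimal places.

8.59%

β_P = Σ w_i β_i = 0.29×1.91 + 0.20×1.69 + 0.23×0.17 + 0.23×2.22 + 0.05×0.24 = 1.4536
E(R_P) = R_f + β_P × MRP = 3.75% + 1.4536 × 3.33% = 8.59%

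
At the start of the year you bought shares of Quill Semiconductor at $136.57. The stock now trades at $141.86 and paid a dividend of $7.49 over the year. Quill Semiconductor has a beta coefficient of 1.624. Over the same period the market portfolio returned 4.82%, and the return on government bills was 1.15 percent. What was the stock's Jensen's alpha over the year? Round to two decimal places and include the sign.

+2.25%

Realised HPR = (P1 + D1 − P0) / P0 = (141.86 + 7.49 − 136.57) / 136.57 = 12.78 / 136.57 = 9.3578%
MRP = 4.82% − 1.15% = 3.67%
CAPM required = R_f + β·MRP = 1.15% + 1.624 × 3.67% = 7.11008%
α = realised − required = 9.3578% − 7.11008% = +2.25%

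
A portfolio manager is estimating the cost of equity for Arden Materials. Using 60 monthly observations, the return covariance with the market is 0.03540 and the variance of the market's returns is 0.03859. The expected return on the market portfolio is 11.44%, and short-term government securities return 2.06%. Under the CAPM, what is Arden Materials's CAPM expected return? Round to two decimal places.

β = Cov(R_i, R_m) / Var(R_m) = 0.03540 / 0.03859 = 0.9173
MRP = 11.44% − 2.06% = 9.38%
E(R) = R_f + β × MRP = 2.06% + 0.9173 × 9.38% = 10.66%

10.66%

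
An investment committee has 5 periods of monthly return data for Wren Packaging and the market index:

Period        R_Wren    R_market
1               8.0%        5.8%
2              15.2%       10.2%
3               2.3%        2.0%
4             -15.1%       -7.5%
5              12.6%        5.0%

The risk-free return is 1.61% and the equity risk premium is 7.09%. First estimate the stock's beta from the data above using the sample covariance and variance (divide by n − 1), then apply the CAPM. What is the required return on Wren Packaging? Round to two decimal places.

Mean R_i = (8.0 + 15.2 + 2.3 − 15.1 + 12.6) / 5 = 4.6000%
Mean R_m = (5.8 + 10.2 + 2.0 − 7.5 + 5.0) / 5 = 3.1000%
Σ(R_i − R̄_i)(R_m − R̄_m) = 310.9900  ⇒  Cov = 310.9900 / 4 = 77.7475
Σ(R_m − R̄_m)² = 174.8800  ⇒  Var(R_m) = 174.8800 / 4 = 43.7200
β = Cov / Var(R_m) = 77.7475 / 43.7200 = 1.7783
E(R) = R_f + β × MRP = 1.61% + 1.7783 × 7.09% = 14.22%

14.22%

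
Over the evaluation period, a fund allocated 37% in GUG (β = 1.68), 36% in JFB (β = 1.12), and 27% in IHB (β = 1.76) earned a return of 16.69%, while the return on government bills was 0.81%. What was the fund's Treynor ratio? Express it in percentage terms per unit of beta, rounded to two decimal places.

β_P = 0.37×1.68 + 0.36×1.12 + 0.27×1.76 = 1.5000
Treynor = (R_P − R_f) / β_P = (16.69% − 0.81%) / 1.5000 = 15.88% / 1.5000 = 10.59%

10.59%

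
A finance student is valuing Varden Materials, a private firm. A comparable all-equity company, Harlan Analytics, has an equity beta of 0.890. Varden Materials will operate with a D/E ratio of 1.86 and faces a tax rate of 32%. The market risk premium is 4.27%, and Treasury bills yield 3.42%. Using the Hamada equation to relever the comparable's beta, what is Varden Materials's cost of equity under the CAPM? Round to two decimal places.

β_L = β_U × [1 + (1 − t)(D/E)] = 0.890 × [1 + (1 − 0.32) × 1.86]
    = 0.890 × [1 + 0.68 × 1.86] = 0.890 × 2.2648 = 2.0157
E(R) = R_f + β_L × MRP = 3.42% + 2.0157 × 4.27% = 12.03%

12.03%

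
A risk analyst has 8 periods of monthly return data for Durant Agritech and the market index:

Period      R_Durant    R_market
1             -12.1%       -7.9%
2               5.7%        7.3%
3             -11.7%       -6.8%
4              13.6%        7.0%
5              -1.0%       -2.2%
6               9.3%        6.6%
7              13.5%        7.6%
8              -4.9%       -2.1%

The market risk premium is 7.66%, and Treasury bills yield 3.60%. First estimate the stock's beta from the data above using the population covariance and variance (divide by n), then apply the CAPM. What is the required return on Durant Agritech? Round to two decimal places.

Mean R_i = (-12.1 + 5.7 − 11.7 + 13.6 − 1.0 + 9.3 + 13.5 − 4.9) / 8 = 1.5500%
Mean R_m = (-7.9 + 7.3 − 6.8 + 7.0 − 2.2 + 6.6 + 7.6 − 2.1) / 8 = 1.1875%
Σ(R_i − R̄_i)(R_m − R̄_m) = 473.7050  ⇒  Cov = 473.7050 / 8 = 59.2131
Σ(R_m − R̄_m)² = 310.2288  ⇒  Var(R_m) = 310.2288 / 8 = 38.7786
β = Cov / Var(R_m) = 59.2131 / 38.7786 = 1.5270
E(R) = R_f + β × MRP = 3.60% + 1.5270 × 7.66% = 15.30%

15.30%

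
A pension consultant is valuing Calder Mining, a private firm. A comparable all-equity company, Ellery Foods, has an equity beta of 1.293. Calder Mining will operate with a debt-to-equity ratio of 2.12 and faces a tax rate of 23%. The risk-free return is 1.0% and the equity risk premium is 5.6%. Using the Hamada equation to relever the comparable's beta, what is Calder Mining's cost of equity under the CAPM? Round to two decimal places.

20.06%

β_L = β_U × [1 + (1 − t)(D/E)] = 1.293 × [1 + (1 − 0.23) × 2.12]
    = 1.293 × [1 + 0.77 × 2.12] = 1.293 × 2.6324 = 3.4037
E(R) = R_f + β_L × MRP = 1.0% + 3.4037 × 5.6% = 20.06%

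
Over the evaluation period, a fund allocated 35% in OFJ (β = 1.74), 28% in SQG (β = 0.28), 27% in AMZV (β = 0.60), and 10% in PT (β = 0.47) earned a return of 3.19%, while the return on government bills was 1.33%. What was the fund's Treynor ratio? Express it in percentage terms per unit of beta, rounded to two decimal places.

β_P = 0.35×1.74 + 0.28×0.28 + 0.27×0.60 + 0.10×0.47 = 0.8964
Treynor = (R_P − R_f) / β_P = (3.19% − 1.33%) / 0.8964 = 1.86% / 0.8964 = 2.07%

2.07%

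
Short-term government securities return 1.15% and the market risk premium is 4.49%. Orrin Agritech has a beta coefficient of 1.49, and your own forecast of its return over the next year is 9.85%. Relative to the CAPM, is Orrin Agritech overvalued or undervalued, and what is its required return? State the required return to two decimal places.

Required return = R_f + β·MRP = 1.15% + 1.49 × 4.49% = 7.84%
Forecast 9.85% > required 7.84% → the stock plots above the SML → undervalued.

Undervalued; required return 7.84%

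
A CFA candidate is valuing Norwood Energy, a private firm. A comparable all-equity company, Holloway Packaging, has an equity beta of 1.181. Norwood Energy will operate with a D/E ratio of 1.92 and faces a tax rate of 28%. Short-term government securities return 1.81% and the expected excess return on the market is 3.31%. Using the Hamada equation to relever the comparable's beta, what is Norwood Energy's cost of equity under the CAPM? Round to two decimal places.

11.12%

β_L = β_U × [1 + (1 − t)(D/E)] = 1.181 × [1 + (1 − 0.28) × 1.92]
    = 1.181 × [1 + 0.72 × 1.92] = 1.181 × 2.3824 = 2.8136
E(R) = R_f + β_L × MRP = 1.81% + 2.8136 × 3.31% = 11.12%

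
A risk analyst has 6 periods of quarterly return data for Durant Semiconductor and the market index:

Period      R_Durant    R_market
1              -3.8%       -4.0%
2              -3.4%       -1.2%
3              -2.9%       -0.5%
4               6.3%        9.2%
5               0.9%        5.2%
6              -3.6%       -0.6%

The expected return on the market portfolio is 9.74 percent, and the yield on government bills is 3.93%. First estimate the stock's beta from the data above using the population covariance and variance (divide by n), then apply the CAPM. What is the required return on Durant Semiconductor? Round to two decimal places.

8.54%

Mean R_i = (-3.8 − 3.4 − 2.9 + 6.3 + 0.9 − 3.6) / 6 = -1.0833%
Mean R_m = (-4.0 − 1.2 − 0.5 + 9.2 + 5.2 − 0.6) / 6 = 1.3500%
Σ(R_i − R̄_i)(R_m − R̄_m) = 94.3050  ⇒  Cov = 94.3050 / 6 = 15.7175
Σ(R_m − R̄_m)² = 118.7950  ⇒  Var(R_m) = 118.7950 / 6 = 19.7992
β = Cov / Var(R_m) = 15.7175 / 19.7992 = 0.7938
MRP = 9.74% − 3.93% = 5.81%
E(R) = R_f + β × MRP = 3.93% + 0.7938 × 5.81% = 8.54%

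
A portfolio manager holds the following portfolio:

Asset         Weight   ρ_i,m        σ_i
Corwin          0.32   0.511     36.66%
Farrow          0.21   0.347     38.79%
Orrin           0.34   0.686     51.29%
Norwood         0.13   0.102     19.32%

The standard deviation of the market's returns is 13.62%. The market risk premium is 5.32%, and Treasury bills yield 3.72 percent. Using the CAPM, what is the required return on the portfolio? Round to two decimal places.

β_Corwin = 0.511 × 36.66% / 13.62% = 1.3754
β_Farrow = 0.347 × 38.79% / 13.62% = 0.9883
β_Orrin = 0.686 × 51.29% / 13.62% = 2.5833
β_Norwood = 0.102 × 19.32% / 13.62% = 0.1447
β_P = Σ w_i β_i = 0.32×1.3754 + 0.21×0.9883 + 0.34×2.5833 + 0.13×0.1447 = 1.5448
E(R_P) = R_f + β_P × MRP = 3.72% + 1.5448 × 5.32% = 11.94%

11.94%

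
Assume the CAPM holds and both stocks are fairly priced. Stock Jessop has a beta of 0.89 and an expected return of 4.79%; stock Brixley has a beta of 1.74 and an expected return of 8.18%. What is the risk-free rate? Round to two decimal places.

Both satisfy E(R) = R_f + β·MRP, so the slope of the SML is
MRP = (8.18% − 4.79%) / (1.74 − 0.89) = 3.39% / 0.85 = 3.9882%
R_f = E(R_Jessop) − β_Jessop·MRP = 4.79% − 0.89 × 3.9882% = 1.2405%

1.24%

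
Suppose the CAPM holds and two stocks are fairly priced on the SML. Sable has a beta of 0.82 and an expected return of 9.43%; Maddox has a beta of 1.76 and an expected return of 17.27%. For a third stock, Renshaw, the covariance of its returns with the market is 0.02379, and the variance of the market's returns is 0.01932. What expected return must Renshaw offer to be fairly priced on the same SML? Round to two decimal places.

MRP = (17.27% − 9.43%) / (1.76 − 0.82) = 8.3404%
R_f = 9.43% − 0.82 × 8.3404% = 2.5909%
β_Renshaw = Cov / Var(R_m) = 0.02379 / 0.01932 = 1.2314
E(R_Renshaw) = R_f + β × MRP = 2.5909% + 1.2314 × 8.3404% = 12.86%

12.86%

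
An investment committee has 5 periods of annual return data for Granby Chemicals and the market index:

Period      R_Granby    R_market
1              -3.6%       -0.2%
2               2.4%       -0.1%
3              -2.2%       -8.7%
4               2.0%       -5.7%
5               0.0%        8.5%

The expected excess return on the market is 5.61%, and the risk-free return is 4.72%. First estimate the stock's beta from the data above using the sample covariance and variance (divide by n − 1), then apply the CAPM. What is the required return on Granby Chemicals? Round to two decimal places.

4.93%

Mean R_i = (-3.6 + 2.4 − 2.2 + 2.0 + 0.0) / 5 = -0.2800%
Mean R_m = (-0.2 − 0.1 − 8.7 − 5.7 + 8.5) / 5 = -1.2400%
Σ(R_i − R̄_i)(R_m − R̄_m) = 6.4840  ⇒  Cov = 6.4840 / 4 = 1.6210
Σ(R_m − R̄_m)² = 172.7920  ⇒  Var(R_m) = 172.7920 / 4 = 43.1980
β = Cov / Var(R_m) = 1.6210 / 43.1980 = 0.0375
E(R) = R_f + β × MRP = 4.72% + 0.0375 × 5.61% = 4.93%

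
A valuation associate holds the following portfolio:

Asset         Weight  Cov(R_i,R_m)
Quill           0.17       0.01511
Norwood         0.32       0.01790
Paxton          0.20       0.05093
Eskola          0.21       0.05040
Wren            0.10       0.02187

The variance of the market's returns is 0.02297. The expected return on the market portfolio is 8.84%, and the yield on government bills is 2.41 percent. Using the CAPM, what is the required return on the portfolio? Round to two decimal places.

11.16%

β_Quill = 0.01511 / 0.02297 = 0.6578
β_Norwood = 0.01790 / 0.02297 = 0.7793
β_Paxton = 0.05093 / 0.02297 = 2.2172
β_Eskola = 0.05040 / 0.02297 = 2.1942
β_Wren = 0.02187 / 0.02297 = 0.9521
β_P = Σ w_i β_i = 0.17×0.6578 + 0.32×0.7793 + 0.20×2.2172 + 0.21×2.1942 + 0.10×0.9521 = 1.3606
MRP = 8.84% − 2.41% = 6.43%
E(R_P) = R_f + β_P × MRP = 2.41% + 1.3606 × 6.43% = 11.16%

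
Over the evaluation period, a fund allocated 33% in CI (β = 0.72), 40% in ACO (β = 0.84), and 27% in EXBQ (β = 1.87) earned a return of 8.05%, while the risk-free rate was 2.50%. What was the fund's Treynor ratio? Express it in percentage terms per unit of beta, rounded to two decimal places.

5.15%

β_P = 0.33×0.72 + 0.40×0.84 + 0.27×1.87 = 1.0785
Treynor = (R_P − R_f) / β_P = (8.05% − 2.50%) / 1.0785 = 5.55% / 1.0785 = 5.15%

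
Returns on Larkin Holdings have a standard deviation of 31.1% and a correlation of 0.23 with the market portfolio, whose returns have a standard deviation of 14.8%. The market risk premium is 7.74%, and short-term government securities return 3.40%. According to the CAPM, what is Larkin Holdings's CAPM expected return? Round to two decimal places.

β = ρ × σ_i / σ_m = 0.23 × 31.1% / 14.8% = 0.4833
E(R) = 3.40% + 0.4833 × 7.74% = 7.14%

7.14%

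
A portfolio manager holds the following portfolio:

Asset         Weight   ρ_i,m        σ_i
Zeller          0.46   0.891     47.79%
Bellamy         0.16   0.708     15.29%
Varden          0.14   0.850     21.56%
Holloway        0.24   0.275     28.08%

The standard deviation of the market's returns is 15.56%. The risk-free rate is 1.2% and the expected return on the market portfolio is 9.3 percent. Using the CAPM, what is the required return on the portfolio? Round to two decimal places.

14.60%

β_Zeller = 0.891 × 47.79% / 15.56% = 2.7366
β_Bellamy = 0.708 × 15.29% / 15.56% = 0.6957
β_Varden = 0.850 × 21.56% / 15.56% = 1.1778
β_Holloway = 0.275 × 28.08% / 15.56% = 0.4963
β_P = Σ w_i β_i = 0.46×2.7366 + 0.16×0.6957 + 0.14×1.1778 + 0.24×0.4963 = 1.6542
MRP = 9.3% − 1.2% = 8.10%
E(R_P) = R_f + β_P × MRP = 1.2% + 1.6542 × 8.1% = 14.60%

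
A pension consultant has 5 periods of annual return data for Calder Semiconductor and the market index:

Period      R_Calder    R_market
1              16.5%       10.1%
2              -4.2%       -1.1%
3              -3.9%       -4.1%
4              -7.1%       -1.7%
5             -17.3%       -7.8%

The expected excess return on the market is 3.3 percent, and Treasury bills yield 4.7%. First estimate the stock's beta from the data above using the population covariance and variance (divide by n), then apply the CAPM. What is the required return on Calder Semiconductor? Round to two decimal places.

Mean R_i = (16.5 − 4.2 − 3.9 − 7.1 − 17.3) / 5 = -3.2000%
Mean R_m = (10.1 − 1.1 − 4.1 − 1.7 − 7.8) / 5 = -0.9200%
Σ(R_i − R̄_i)(R_m − R̄_m) = 319.5500  ⇒  Cov = 319.5500 / 5 = 63.9100
Σ(R_m − R̄_m)² = 179.5280  ⇒  Var(R_m) = 179.5280 / 5 = 35.9056
β = Cov / Var(R_m) = 63.9100 / 35.9056 = 1.7799
E(R) = R_f + β × MRP = 4.7% + 1.7799 × 3.3% = 10.57%

10.57%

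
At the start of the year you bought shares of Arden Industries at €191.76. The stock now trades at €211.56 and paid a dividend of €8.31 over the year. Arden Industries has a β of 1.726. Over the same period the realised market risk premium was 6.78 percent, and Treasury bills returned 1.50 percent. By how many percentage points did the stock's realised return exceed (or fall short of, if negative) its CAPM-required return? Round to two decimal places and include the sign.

+1.46%

Realised HPR = (P1 + D1 − P0) / P0 = (211.56 + 8.31 − 191.76) / 191.76 = 28.11 / 191.76 = 14.6589%
CAPM required = R_f + β·MRP = 1.50% + 1.726 × 6.78% = 13.20228%
α = realised − required = 14.6589% − 13.20228% = +1.46%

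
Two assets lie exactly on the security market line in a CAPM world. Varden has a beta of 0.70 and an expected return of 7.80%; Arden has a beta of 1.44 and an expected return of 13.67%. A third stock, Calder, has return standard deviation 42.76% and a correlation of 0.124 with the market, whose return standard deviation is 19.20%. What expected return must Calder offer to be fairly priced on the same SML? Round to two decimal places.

MRP = (13.67% − 7.80%) / (1.44 − 0.70) = 7.9324%
R_f = 7.80% − 0.70 × 7.9324% = 2.2473%
β_Calder = ρ·σ_i/σ_m = 0.124 × 42.76 / 19.20 = 0.2762
E(R_Calder) = R_f + β × MRP = 2.2473% + 0.2762 × 7.9324% = 4.44%

4.44%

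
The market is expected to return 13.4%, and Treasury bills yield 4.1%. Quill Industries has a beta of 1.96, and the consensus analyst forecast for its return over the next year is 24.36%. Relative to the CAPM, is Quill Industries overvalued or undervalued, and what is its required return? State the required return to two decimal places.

Undervalued; required return 22.33%

MRP = 13.4% − 4.1% = 9.30%
Required return = R_f + β·MRP = 4.1% + 1.96 × 9.3% = 22.33%
Forecast 24.36% > required 22.33% → the stock plots above the SML → undervalued.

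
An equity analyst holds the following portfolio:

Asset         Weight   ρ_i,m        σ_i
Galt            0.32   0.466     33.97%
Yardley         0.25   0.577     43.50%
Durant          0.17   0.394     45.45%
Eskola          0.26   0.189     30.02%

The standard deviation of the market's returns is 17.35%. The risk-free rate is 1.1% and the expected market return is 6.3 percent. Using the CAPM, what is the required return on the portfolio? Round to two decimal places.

β_Galt = 0.466 × 33.97% / 17.35% = 0.9124
β_Yardley = 0.577 × 43.50% / 17.35% = 1.4467
β_Durant = 0.394 × 45.45% / 17.35% = 1.0321
β_Eskola = 0.189 × 30.02% / 17.35% = 0.3270
β_P = Σ w_i β_i = 0.32×0.9124 + 0.25×1.4467 + 0.17×1.0321 + 0.26×0.3270 = 0.9141
MRP = 6.3% − 1.1% = 5.20%
E(R_P) = R_f + β_P × MRP = 1.1% + 0.9141 × 5.2% = 5.85%

5.85%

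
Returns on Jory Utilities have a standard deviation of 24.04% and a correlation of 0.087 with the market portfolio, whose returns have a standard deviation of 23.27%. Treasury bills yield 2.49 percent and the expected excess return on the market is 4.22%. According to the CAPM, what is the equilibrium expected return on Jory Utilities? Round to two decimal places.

β = ρ × σ_i / σ_m = 0.087 × 24.04% / 23.27% = 0.0899
E(R) = 2.49% + 0.0899 × 4.22% = 2.87%

2.87%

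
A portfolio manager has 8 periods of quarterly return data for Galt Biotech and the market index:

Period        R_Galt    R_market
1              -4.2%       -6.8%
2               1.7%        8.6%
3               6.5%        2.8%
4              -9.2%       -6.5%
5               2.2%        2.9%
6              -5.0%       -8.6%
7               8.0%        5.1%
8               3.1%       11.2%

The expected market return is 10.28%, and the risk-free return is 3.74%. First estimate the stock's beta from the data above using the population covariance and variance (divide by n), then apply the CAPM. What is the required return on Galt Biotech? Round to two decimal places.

Mean R_i = (-4.2 + 1.7 + 6.5 − 9.2 + 2.2 − 5.0 + 8.0 + 3.1) / 8 = 0.3875%
Mean R_m = (-6.8 + 8.6 + 2.8 − 6.5 + 2.9 − 8.6 + 5.1 + 11.2) / 8 = 1.0875%
Σ(R_i − R̄_i)(R_m − R̄_m) = 242.7088  ⇒  Cov = 242.7088 / 8 = 30.3386
Σ(R_m − R̄_m)² = 394.6488  ⇒  Var(R_m) = 394.6488 / 8 = 49.3311
β = Cov / Var(R_m) = 30.3386 / 49.3311 = 0.6150
MRP = 10.28% − 3.74% = 6.54%
E(R) = R_f + β × MRP = 3.74% + 0.6150 × 6.54% = 7.76%

7.76%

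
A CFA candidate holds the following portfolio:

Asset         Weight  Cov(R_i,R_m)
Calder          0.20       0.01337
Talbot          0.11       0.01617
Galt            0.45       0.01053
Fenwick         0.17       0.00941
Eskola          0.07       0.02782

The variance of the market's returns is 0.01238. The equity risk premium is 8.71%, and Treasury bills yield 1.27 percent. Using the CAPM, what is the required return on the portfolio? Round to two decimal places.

β_Calder = 0.01337 / 0.01238 = 1.0800
β_Talbot = 0.01617 / 0.01238 = 1.3061
β_Galt = 0.01053 / 0.01238 = 0.8506
β_Fenwick = 0.00941 / 0.01238 = 0.7601
β_Eskola = 0.02782 / 0.01238 = 2.2472
β_P = Σ w_i β_i = 0.20×1.0800 + 0.11×1.3061 + 0.45×0.8506 + 0.17×0.7601 + 0.07×2.2472 = 1.0290
E(R_P) = R_f + β_P × MRP = 1.27% + 1.0290 × 8.71% = 10.23%

10.23%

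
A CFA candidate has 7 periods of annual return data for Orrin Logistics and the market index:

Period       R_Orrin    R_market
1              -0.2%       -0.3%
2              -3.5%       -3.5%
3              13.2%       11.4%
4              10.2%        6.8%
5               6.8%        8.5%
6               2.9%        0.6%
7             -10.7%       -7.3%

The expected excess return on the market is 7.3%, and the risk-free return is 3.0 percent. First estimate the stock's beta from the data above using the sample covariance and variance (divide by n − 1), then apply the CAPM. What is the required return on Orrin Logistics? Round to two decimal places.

Mean R_i = (-0.2 − 3.5 + 13.2 + 10.2 + 6.8 + 2.9 − 10.7) / 7 = 2.6714%
Mean R_m = (-0.3 − 3.5 + 11.4 + 6.8 + 8.5 + 0.6 − 7.3) / 7 = 2.3143%
Σ(R_i − R̄_i)(R_m − R̄_m) = 326.5229  ⇒  Cov = 326.5229 / 6 = 54.4205
Σ(R_m − R̄_m)² = 276.9486  ⇒  Var(R_m) = 276.9486 / 6 = 46.1581
β = Cov / Var(R_m) = 54.4205 / 46.1581 = 1.1790
E(R) = R_f + β × MRP = 3.0% + 1.1790 × 7.3% = 11.61%

11.61%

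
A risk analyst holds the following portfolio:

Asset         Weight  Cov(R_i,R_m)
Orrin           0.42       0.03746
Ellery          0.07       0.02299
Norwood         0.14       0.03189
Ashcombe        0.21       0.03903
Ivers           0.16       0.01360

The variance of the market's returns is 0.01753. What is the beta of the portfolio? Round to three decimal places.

β_Orrin = 0.03746 / 0.01753 = 2.1369
β_Ellery = 0.02299 / 0.01753 = 1.3115
β_Norwood = 0.03189 / 0.01753 = 1.8192
β_Ashcombe = 0.03903 / 0.01753 = 2.2265
β_Ivers = 0.01360 / 0.01753 = 0.7758
β_P = Σ w_i β_i = 0.42×2.1369 + 0.07×1.3115 + 0.14×1.8192 + 0.21×2.2265 + 0.16×0.7758 = 1.8357

1.836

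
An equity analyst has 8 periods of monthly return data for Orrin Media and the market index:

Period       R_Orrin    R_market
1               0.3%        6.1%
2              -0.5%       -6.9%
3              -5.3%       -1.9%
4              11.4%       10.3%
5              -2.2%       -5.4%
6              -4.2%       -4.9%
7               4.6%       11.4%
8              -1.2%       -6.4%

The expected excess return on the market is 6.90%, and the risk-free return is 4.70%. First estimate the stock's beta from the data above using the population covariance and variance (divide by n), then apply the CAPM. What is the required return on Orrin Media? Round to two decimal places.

Mean R_i = (0.3 − 0.5 − 5.3 + 11.4 − 2.2 − 4.2 + 4.6 − 1.2) / 8 = 0.3625%
Mean R_m = (6.1 − 6.9 − 1.9 + 10.3 − 5.4 − 4.9 + 11.4 − 6.4) / 8 = 0.2875%
Σ(R_i − R̄_i)(R_m − R̄_m) = 224.5163  ⇒  Cov = 224.5163 / 8 = 28.0645
Σ(R_m − R̄_m)² = 417.9488  ⇒  Var(R_m) = 417.9488 / 8 = 52.2436
β = Cov / Var(R_m) = 28.0645 / 52.2436 = 0.5372
E(R) = R_f + β × MRP = 4.70% + 0.5372 × 6.90% = 8.41%

8.41%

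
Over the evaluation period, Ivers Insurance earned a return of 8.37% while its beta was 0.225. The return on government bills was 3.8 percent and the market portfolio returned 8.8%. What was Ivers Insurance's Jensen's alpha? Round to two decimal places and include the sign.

Market excess return = 8.8% − 3.8% = 5.00%
CAPM benchmark = R_f + β(R_m − R_f) = 3.8% + 0.225 × 5.0% = 4.9250%
α = actual − benchmark = 8.37% − 4.9250% = +3.45%

+3.45%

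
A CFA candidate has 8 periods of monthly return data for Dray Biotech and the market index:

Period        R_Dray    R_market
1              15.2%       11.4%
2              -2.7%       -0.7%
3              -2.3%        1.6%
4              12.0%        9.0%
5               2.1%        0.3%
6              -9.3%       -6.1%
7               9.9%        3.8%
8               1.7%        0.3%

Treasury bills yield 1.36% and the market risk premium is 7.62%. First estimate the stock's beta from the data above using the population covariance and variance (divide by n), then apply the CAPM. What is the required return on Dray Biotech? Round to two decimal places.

Mean R_i = (15.2 − 2.7 − 2.3 + 12.0 + 2.1 − 9.3 + 9.9 + 1.7) / 8 = 3.3250%
Mean R_m = (11.4 − 0.7 + 1.6 + 9.0 + 0.3 − 6.1 + 3.8 + 0.3) / 8 = 2.4500%
Σ(R_i − R̄_i)(R_m − R̄_m) = 309.8100  ⇒  Cov = 309.8100 / 8 = 38.7263
Σ(R_m − R̄_m)² = 217.8200  ⇒  Var(R_m) = 217.8200 / 8 = 27.2275
β = Cov / Var(R_m) = 38.7263 / 27.2275 = 1.4223
E(R) = R_f + β × MRP = 1.36% + 1.4223 × 7.62% = 12.20%

12.20%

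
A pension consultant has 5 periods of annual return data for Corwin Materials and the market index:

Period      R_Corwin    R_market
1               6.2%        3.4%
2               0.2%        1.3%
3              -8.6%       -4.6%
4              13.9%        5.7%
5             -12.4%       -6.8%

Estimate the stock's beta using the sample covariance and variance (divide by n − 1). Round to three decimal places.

Mean R_i = (6.2 + 0.2 − 8.6 + 13.9 − 12.4) / 5 = -0.1400%
Mean R_m = (3.4 + 1.3 − 4.6 + 5.7 − 6.8) / 5 = -0.2000%
Σ(R_i − R̄_i)(R_m − R̄_m) = 224.3100  ⇒  Cov = 224.3100 / 4 = 56.0775
Σ(R_m − R̄_m)² = 112.9400  ⇒  Var(R_m) = 112.9400 / 4 = 28.2350
β = Cov / Var(R_m) = 56.0775 / 28.2350 = 1.9861

1.986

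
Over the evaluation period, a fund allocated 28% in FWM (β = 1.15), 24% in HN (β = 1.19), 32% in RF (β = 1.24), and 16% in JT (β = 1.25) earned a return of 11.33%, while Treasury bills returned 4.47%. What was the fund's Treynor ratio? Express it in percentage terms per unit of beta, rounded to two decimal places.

5.70%

β_P = 0.28×1.15 + 0.24×1.19 + 0.32×1.24 + 0.16×1.25 = 1.2044
Treynor = (R_P − R_f) / β_P = (11.33% − 4.47%) / 1.2044 = 6.86% / 1.2044 = 5.70%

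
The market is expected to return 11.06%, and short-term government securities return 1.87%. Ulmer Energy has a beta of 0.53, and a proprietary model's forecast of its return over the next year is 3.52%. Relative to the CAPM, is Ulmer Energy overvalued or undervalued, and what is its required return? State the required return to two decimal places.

Overvalued; required return 6.74%

MRP = 11.06% − 1.87% = 9.19%
Required return = R_f + β·MRP = 1.87% + 0.53 × 9.19% = 6.74%
Forecast 3.52% < required 6.74% → the stock plots below the SML → overvalued.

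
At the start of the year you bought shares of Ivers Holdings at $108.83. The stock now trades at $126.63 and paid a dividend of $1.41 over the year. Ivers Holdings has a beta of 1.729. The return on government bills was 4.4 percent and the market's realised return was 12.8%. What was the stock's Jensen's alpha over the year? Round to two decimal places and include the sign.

-1.27%

Realised HPR = (P1 + D1 − P0) / P0 = (126.63 + 1.41 − 108.83) / 108.83 = 19.21 / 108.83 = 17.6514%
MRP = 12.8% − 4.4% = 8.40%
CAPM required = R_f + β·MRP = 4.4% + 1.729 × 8.4% = 18.9236%
α = realised − required = 17.6514% − 18.9236% = -1.27%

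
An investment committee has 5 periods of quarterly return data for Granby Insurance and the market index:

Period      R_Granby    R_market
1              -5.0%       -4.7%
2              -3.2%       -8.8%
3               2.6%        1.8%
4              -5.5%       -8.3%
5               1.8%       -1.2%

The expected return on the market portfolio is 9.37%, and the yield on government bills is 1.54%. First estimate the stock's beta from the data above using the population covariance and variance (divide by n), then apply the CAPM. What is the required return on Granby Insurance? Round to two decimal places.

7.22%

Mean R_i = (-5.0 − 3.2 + 2.6 − 5.5 + 1.8) / 5 = -1.8600%
Mean R_m = (-4.7 − 8.8 + 1.8 − 8.3 − 1.2) / 5 = -4.2400%
Σ(R_i − R̄_i)(R_m − R̄_m) = 60.3980  ⇒  Cov = 60.3980 / 5 = 12.0796
Σ(R_m − R̄_m)² = 83.2120  ⇒  Var(R_m) = 83.2120 / 5 = 16.6424
β = Cov / Var(R_m) = 12.0796 / 16.6424 = 0.7258
MRP = 9.37% − 1.54% = 7.83%
E(R) = R_f + β × MRP = 1.54% + 0.7258 × 7.83% = 7.22%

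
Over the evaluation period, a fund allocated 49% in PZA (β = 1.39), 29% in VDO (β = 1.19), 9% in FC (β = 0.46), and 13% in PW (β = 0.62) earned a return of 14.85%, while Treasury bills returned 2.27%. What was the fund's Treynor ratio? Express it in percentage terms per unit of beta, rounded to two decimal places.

β_P = 0.49×1.39 + 0.29×1.19 + 0.09×0.46 + 0.13×0.62 = 1.1482
Treynor = (R_P − R_f) / β_P = (14.85% − 2.27%) / 1.1482 = 12.58% / 1.1482 = 10.96%

10.96%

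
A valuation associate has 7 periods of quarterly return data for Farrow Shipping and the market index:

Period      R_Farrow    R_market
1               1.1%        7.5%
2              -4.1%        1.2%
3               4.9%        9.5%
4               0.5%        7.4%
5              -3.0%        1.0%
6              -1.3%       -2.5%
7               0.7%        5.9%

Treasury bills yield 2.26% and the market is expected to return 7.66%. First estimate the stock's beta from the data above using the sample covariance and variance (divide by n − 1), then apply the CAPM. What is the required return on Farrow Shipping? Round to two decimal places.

Mean R_i = (1.1 − 4.1 + 4.9 + 0.5 − 3.0 − 1.3 + 0.7) / 7 = -0.1714%
Mean R_m = (7.5 + 1.2 + 9.5 + 7.4 + 1.0 − 2.5 + 5.9) / 7 = 4.2857%
Σ(R_i − R̄_i)(R_m − R̄_m) = 63.1029  ⇒  Cov = 63.1029 / 6 = 10.5172
Σ(R_m − R̄_m)² = 116.1886  ⇒  Var(R_m) = 116.1886 / 6 = 19.3648
β = Cov / Var(R_m) = 10.5172 / 19.3648 = 0.5431
MRP = 7.66% − 2.26% = 5.40%
E(R) = R_f + β × MRP = 2.26% + 0.5431 × 5.40% = 5.19%

5.19%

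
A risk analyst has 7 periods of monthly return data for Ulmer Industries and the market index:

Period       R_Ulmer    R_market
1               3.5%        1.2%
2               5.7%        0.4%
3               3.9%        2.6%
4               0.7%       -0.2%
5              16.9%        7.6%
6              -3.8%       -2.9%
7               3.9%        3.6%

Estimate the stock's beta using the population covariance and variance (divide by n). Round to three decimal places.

Mean R_i = (3.5 + 5.7 + 3.9 + 0.7 + 16.9 − 3.8 + 3.9) / 7 = 4.4000%
Mean R_m = (1.2 + 0.4 + 2.6 − 0.2 + 7.6 − 2.9 + 3.6) / 7 = 1.7571%
Σ(R_i − R̄_i)(R_m − R̄_m) = 115.8600  ⇒  Cov = 115.8600 / 7 = 16.5514
Σ(R_m − R̄_m)² = 65.9171  ⇒  Var(R_m) = 65.9171 / 7 = 9.4167
β = Cov / Var(R_m) = 16.5514 / 9.4167 = 1.7577

1.758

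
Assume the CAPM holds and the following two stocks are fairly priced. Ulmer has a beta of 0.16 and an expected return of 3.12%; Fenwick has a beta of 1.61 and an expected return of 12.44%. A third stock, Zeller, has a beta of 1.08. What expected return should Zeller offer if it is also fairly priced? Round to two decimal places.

9.03%

MRP (SML slope) = (12.44% − 3.12%) / (1.61 − 0.16) = 9.32% / 1.45 = 6.4276%
R_f (intercept) = 3.12% − 0.16 × 6.4276% = 2.0916%
E(R_Zeller) = R_f + β × MRP = 2.0916% + 1.08 × 6.4276% = 9.03%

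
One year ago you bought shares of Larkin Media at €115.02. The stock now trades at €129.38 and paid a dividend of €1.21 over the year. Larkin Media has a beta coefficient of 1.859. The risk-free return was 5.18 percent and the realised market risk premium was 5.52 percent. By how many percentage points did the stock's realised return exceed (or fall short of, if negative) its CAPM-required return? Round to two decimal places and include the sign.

-1.90%

Realised HPR = (P1 + D1 − P0) / P0 = (129.38 + 1.21 − 115.02) / 115.02 = 15.57 / 115.02 = 13.5368%
CAPM required = R_f + β·MRP = 5.18% + 1.859 × 5.52% = 15.44168%
α = realised − required = 13.5368% − 15.44168% = -1.90%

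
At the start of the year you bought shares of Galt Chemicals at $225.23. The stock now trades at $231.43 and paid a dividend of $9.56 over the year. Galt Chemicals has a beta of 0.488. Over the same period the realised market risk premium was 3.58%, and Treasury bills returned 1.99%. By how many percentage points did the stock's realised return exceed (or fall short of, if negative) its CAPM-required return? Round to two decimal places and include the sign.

Realised HPR = (P1 + D1 − P0) / P0 = (231.43 + 9.56 − 225.23) / 225.23 = 15.76 / 225.23 = 6.9973%
CAPM required = R_f + β·MRP = 1.99% + 0.488 × 3.58% = 3.73704%
α = realised − required = 6.9973% − 3.73704% = +3.26%

+3.26%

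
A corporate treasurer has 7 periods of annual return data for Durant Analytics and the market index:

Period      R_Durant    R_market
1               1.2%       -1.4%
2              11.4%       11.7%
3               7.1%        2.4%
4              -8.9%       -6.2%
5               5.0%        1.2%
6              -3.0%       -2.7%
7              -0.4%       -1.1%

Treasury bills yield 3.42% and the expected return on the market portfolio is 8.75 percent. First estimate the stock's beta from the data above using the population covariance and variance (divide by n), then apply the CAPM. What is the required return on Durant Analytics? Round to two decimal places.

9.33%

Mean R_i = (1.2 + 11.4 + 7.1 − 8.9 + 5.0 − 3.0 − 0.4) / 7 = 1.7714%
Mean R_m = (-1.4 + 11.7 + 2.4 − 6.2 + 1.2 − 2.7 − 1.1) / 7 = 0.5571%
Σ(R_i − R̄_i)(R_m − R̄_m) = 211.5514  ⇒  Cov = 211.5514 / 7 = 30.2216
Σ(R_m − R̄_m)² = 190.8171  ⇒  Var(R_m) = 190.8171 / 7 = 27.2596
β = Cov / Var(R_m) = 30.2216 / 27.2596 = 1.1087
MRP = 8.75% − 3.42% = 5.33%
E(R) = R_f + β × MRP = 3.42% + 1.1087 × 5.33% = 9.33%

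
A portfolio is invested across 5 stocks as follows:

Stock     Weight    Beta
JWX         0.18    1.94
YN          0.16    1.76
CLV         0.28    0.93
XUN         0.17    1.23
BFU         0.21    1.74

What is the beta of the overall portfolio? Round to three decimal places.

β_P = Σ w_i β_i = 0.18×1.94 + 0.16×1.76 + 0.28×0.93 + 0.17×1.23 + 0.21×1.74 = 1.4657

1.466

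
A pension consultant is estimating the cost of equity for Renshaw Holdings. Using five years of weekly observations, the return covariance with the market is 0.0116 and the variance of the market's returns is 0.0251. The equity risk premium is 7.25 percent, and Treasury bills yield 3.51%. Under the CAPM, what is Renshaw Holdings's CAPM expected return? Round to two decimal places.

6.86%

β = Cov(R_i, R_m) / Var(R_m) = 0.0116 / 0.0251 = 0.4622
E(R) = R_f + β × MRP = 3.51% + 0.4622 × 7.25% = 6.86%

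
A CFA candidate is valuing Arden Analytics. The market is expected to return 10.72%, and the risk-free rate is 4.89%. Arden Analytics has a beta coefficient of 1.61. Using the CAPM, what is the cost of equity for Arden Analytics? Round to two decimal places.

Market risk premium = E(R_m) − R_f = 10.72% − 4.89% = 5.83%
E(R) = R_f + β × MRP = 4.89% + 1.61 × 5.83% = 14.28%

14.28%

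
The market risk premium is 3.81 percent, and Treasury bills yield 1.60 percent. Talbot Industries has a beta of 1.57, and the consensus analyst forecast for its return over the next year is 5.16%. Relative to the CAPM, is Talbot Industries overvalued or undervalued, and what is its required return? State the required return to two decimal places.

Overvalued; required return 7.58%

Required return = R_f + β·MRP = 1.60% + 1.57 × 3.81% = 7.58%
Forecast 5.16% < required 7.58% → the stock plots below the SML → overvalued.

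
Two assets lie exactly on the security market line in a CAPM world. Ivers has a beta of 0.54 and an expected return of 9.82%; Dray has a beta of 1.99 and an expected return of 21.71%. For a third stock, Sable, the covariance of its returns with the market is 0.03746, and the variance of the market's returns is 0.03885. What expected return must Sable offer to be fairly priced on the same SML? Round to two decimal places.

13.30%

MRP = (21.71% − 9.82%) / (1.99 − 0.54) = 8.2000%
R_f = 9.82% − 0.54 × 8.2000% = 5.3920%
β_Sable = Cov / Var(R_m) = 0.03746 / 0.03885 = 0.9642
E(R_Sable) = R_f + β × MRP = 5.3920% + 0.9642 × 8.2000% = 13.30%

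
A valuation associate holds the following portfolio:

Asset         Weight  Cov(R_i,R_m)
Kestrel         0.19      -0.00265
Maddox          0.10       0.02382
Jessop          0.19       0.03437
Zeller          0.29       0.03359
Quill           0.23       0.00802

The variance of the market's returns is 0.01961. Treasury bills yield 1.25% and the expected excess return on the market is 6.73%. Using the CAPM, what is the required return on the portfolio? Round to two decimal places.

β_Kestrel = -0.00265 / 0.01961 = -0.1351
β_Maddox = 0.02382 / 0.01961 = 1.2147
β_Jessop = 0.03437 / 0.01961 = 1.7527
β_Zeller = 0.03359 / 0.01961 = 1.7129
β_Quill = 0.00802 / 0.01961 = 0.4090
β_P = Σ w_i β_i = 0.19×-0.1351 + 0.10×1.2147 + 0.19×1.7527 + 0.29×1.7129 + 0.23×0.4090 = 1.0196
E(R_P) = R_f + β_P × MRP = 1.25% + 1.0196 × 6.73% = 8.11%

8.11%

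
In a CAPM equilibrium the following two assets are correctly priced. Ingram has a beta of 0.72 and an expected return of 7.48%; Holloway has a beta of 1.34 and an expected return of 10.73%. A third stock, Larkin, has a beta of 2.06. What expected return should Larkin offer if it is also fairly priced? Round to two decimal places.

14.50%

MRP (SML slope) = (10.73% − 7.48%) / (1.34 − 0.72) = 3.25% / 0.62 = 5.2419%
R_f (intercept) = 7.48% − 0.72 × 5.2419% = 3.7058%
E(R_Larkin) = R_f + β × MRP = 3.7058% + 2.06 × 5.2419% = 14.50%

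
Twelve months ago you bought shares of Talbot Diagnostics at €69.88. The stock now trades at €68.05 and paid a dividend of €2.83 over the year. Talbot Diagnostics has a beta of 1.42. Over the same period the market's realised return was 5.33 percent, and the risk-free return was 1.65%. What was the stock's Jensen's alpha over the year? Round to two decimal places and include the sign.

Realised HPR = (P1 + D1 − P0) / P0 = (68.05 + 2.83 − 69.88) / 69.88 = 1.00 / 69.88 = 1.4310%
MRP = 5.33% − 1.65% = 3.68%
CAPM required = R_f + β·MRP = 1.65% + 1.42 × 3.68% = 6.8756%
α = realised − required = 1.4310% − 6.8756% = -5.44%

-5.44%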